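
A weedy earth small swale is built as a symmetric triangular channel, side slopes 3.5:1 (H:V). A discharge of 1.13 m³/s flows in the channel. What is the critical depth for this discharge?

At critical depth, Q² T / (g A³) = 1, i.e. A³/T = Q²/g = 1.13²/9.81 = 0.1302.
Trying y = 0.361 m: A³/T = 0.03755 — low.
Trying y = 0.511 m: A³/T = 0.2134 — high.
Trying y = 0.463 m: A³/T = 0.1303 — close enough.

y_c = 0.463 m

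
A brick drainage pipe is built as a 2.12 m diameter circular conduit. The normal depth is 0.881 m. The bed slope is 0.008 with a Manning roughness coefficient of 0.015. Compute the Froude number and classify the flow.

supercritical

For a circular section of diameter D = 2.12 m at depth y = 0.881 m, the central angle is θ = 2 arccos(1 − 2y/D) = 2.802 rad. Then A = (D²/8)(θ − sin θ) = 1.387 m² and P = Dθ/2 = 2.97 m.
Hydraulic radius R = A/P = 1.387/2.97 = 0.467 m.
V = (1/n) R^(2/3) √S = (1/0.015) × 0.467^(2/3) × √0.008 = 3.589 m/s. Hydraulic depth D_h = A/T = 1.387/2.09 = 0.6639 m.
Froude number Fr = V/√(g·D_h) = 3.589/√(9.81×0.6639) = 1.41, which is greater than 1, so the flow is supercritical.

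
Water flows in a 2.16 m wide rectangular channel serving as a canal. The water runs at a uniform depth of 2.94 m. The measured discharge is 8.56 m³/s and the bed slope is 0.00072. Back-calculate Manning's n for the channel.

Flow area A = b·y = 2.16 × 2.94 = 6.35 m². Wetted perimeter P = b + 2y = 2.16 + 2×2.94 = 8.04 m.
Hydraulic radius R = A/P = 6.35/8.04 = 0.7899 m.
Rearranging Manning's equation: n = (1/Q) A R^(2/3) S^(1/2) = (1/8.56) × 6.35 × 0.7899^(2/3) × √0.00072 = 0.017.

n = 0.017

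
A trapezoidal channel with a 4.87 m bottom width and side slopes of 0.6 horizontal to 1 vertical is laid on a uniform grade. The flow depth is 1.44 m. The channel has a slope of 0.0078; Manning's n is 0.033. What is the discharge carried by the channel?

Q = 22.1 m³/s

With bottom width b = 4.87 m and side slope z = 0.6: A = (b + zy)y = (4.87 + 0.6×1.44)×1.44 = 8.257 m²; P = b + 2y√(1+z²) = 4.87 + 2×1.44×1.166 = 8.229 m.
Hydraulic radius R = A/P = 8.257/8.229 = 1.003 m.
Manning's equation: Q = (1/n) A R^(2/3) S^(1/2) = (1/0.033) × 8.257 × 1.003^(2/3) × 0.0078^(1/2) = 22.1 m³/s.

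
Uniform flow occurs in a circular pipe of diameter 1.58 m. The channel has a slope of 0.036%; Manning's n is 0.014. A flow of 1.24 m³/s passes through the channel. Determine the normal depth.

Manning's equation rearranged: A R^(2/3) = nQ / (1·√S) = 0.014 × 1.24 / (√0.00036) = 0.915.
Try y = 0.808 m: A R^(2/3) = 0.5482 — short.
Try y = 1.36 m: A R^(2/3) = 1.097 — over.
Try y = 1.14 m: A R^(2/3) = 0.9186 — ≈ 0.915.

y_n = 1.14 m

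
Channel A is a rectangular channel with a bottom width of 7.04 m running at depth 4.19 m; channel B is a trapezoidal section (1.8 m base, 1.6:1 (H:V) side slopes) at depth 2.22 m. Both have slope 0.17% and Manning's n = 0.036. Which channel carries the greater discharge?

Channel A: Flow area A = b·y = 7.04 × 4.19 = 29.5 m². Wetted perimeter P = b + 2y = 7.04 + 2×4.19 = 15.42 m. Hydraulic radius R = A/P = 29.5/15.42 = 1.913 m. Q_A = (1/0.036)·29.5·1.913^(2/3)·√0.0017 = 52.06 m³/s.
Channel B: With bottom width b = 1.8 m and side slope z = 1.6: A = (b + zy)y = (1.8 + 1.6×2.22)×2.22 = 11.88 m²; P = b + 2y√(1+z²) = 1.8 + 2×2.22×1.887 = 10.18 m. Hydraulic radius R = A/P = 11.88/10.18 = 1.167 m. Q_B = (1/0.036)·11.88·1.167^(2/3)·√0.0017 = 15.09 m³/s.
Q_A = 52.06 m³/s vs Q_B = 15.09 m³/s, so channel A carries more.

channel A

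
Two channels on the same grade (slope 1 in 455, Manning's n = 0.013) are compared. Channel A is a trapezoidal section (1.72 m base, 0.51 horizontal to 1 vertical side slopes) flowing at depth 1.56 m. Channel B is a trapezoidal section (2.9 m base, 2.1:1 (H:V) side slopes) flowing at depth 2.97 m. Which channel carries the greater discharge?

Channel A: With bottom width b = 1.72 m and side slope z = 0.51: A = (b + zy)y = (1.72 + 0.51×1.56)×1.56 = 3.924 m²; P = b + 2y√(1+z²) = 1.72 + 2×1.56×1.123 = 5.222 m. Hydraulic radius R = A/P = 3.924/5.222 = 0.7515 m. Q_A = (1/0.013)·3.924·0.7515^(2/3)·√0.002198 = 11.7 m³/s.
Channel B: With bottom width b = 2.9 m and side slope z = 2.1: A = (b + zy)y = (2.9 + 2.1×2.97)×2.97 = 27.14 m²; P = b + 2y√(1+z²) = 2.9 + 2×2.97×2.326 = 16.72 m. Hydraulic radius R = A/P = 27.14/16.72 = 1.623 m. Q_B = (1/0.013)·27.14·1.623^(2/3)·√0.002198 = 135.2 m³/s.
Q_A = 11.7 m³/s vs Q_B = 135.2 m³/s, so channel B carries more.

channel B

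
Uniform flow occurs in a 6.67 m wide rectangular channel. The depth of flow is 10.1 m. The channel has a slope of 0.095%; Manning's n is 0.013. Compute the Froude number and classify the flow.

Flow area A = b·y = 6.67 × 10.1 = 67.37 m². Wetted perimeter P = b + 2y = 6.67 + 2×10.1 = 26.87 m.
Hydraulic radius R = A/P = 67.37/26.87 = 2.507 m.
V = (1/n) R^(2/3) √S = (1/0.013) × 2.507^(2/3) × √0.00095 = 4.376 m/s. Hydraulic depth D_h = A/T = 67.37/6.67 = 10.1 m.
Froude number Fr = V/√(g·D_h) = 4.376/√(9.81×10.1) = 0.44, which is less than 1, so the flow is subcritical.

subcritical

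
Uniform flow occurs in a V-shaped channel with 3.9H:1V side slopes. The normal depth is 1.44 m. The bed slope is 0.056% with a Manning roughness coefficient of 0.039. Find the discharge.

For a triangular section with side slope z = 3.9: A = zy² = 3.9×1.44² = 8.087 m²; P = 2y√(1+z²) = 2×1.44×4.026 = 11.6 m.
Hydraulic radius R = A/P = 8.087/11.6 = 0.6974 m.
Manning's equation: Q = (1/n) A R^(2/3) S^(1/2) = (1/0.039) × 8.087 × 0.6974^(2/3) × 0.00056^(1/2) = 3.86 m³/s.

Q = 3.86 m³/s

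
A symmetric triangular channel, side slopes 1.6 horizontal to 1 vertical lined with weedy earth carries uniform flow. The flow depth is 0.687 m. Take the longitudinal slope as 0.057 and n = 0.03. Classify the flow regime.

supercritical

For a triangular section with side slope z = 1.6: A = zy² = 1.6×0.687² = 0.7552 m²; P = 2y√(1+z²) = 2×0.687×1.887 = 2.592 m.
Hydraulic radius R = A/P = 0.7552/2.592 = 0.2913 m.
V = (1/n) R^(2/3) √S = (1/0.03) × 0.2913^(2/3) × √0.057 = 3.497 m/s. Hydraulic depth D_h = A/T = 0.7552/2.198 = 0.3435 m.
Froude number Fr = V/√(g·D_h) = 3.497/√(9.81×0.3435) = 1.91, which is greater than 1, so the flow is supercritical.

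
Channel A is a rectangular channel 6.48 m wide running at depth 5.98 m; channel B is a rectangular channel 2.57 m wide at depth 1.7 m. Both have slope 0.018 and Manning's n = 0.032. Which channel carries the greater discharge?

Channel A: Flow area A = b·y = 6.48 × 5.98 = 38.75 m². Wetted perimeter P = b + 2y = 6.48 + 2×5.98 = 18.44 m. Hydraulic radius R = A/P = 38.75/18.44 = 2.101 m. Q_A = (1/0.032)·38.75·2.101^(2/3)·√0.018 = 266.5 m³/s.
Channel B: Flow area A = b·y = 2.57 × 1.7 = 4.369 m². Wetted perimeter P = b + 2y = 2.57 + 2×1.7 = 5.97 m. Hydraulic radius R = A/P = 4.369/5.97 = 0.7318 m. Q_B = (1/0.032)·4.369·0.7318^(2/3)·√0.018 = 14.88 m³/s.
Q_A = 266.5 m³/s vs Q_B = 14.88 m³/s, so channel A carries more.

channel A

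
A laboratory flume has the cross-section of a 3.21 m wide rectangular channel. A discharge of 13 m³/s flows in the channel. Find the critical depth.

y_c = 1.19 m

For a rectangular channel, critical depth y_c = (q²/g)^(1/3) where q = Q/b = 13/3.21 = 4.05 m²/s.
So y_c = (4.05²/9.81)^(1/3) = 1.19 m.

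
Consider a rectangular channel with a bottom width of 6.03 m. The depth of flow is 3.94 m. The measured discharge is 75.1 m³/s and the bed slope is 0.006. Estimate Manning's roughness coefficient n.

n = 0.035

Flow area A = b·y = 6.03 × 3.94 = 23.76 m². Wetted perimeter P = b + 2y = 6.03 + 2×3.94 = 13.91 m.
Hydraulic radius R = A/P = 23.76/13.91 = 1.708 m.
Rearranging Manning's equation: n = (1/Q) A R^(2/3) S^(1/2) = (1/75.1) × 23.76 × 1.708^(2/3) × √0.006 = 0.035.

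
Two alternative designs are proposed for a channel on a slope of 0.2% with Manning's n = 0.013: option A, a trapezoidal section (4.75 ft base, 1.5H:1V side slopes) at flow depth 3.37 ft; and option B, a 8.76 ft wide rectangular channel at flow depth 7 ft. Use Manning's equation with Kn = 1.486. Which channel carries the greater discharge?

channel B

Channel A: With bottom width b = 4.75 ft and side slope z = 1.5: A = (b + zy)y = (4.75 + 1.5×3.37)×3.37 = 33.04 ft²; P = b + 2y√(1+z²) = 4.75 + 2×3.37×1.803 = 16.9 ft. Hydraulic radius R = A/P = 33.04/16.9 = 1.955 ft. Q_A = (1.486/0.013)·33.04·1.955^(2/3)·√0.002 = 264.1 ft³/s.
Channel B: Flow area A = b·y = 8.76 × 7 = 61.32 ft². Wetted perimeter P = b + 2y = 8.76 + 2×7 = 22.76 ft. Hydraulic radius R = A/P = 61.32/22.76 = 2.694 ft. Q_B = (1.486/0.013)·61.32·2.694^(2/3)·√0.002 = 606.9 ft³/s.
Q_A = 264.1 ft³/s vs Q_B = 606.9 ft³/s, so channel B carries more.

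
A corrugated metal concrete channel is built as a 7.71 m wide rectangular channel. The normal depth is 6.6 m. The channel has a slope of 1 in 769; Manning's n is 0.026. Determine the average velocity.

V = 2.51 m/s

Flow area A = b·y = 7.71 × 6.6 = 50.89 m². Wetted perimeter P = b + 2y = 7.71 + 2×6.6 = 20.91 m.
Hydraulic radius R = A/P = 50.89/20.91 = 2.434 m.
From Manning's equation, V = (1/n) R^(2/3) S^(1/2) = (1/0.026) × 2.434^(2/3) × 0.0013^(1/2) = 2.51 m/s.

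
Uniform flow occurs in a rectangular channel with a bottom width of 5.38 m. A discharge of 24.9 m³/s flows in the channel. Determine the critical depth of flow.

For a rectangular channel, critical depth y_c = (q²/g)^(1/3) where q = Q/b = 24.9/5.38 = 4.628 m²/s.
So y_c = (4.628²/9.81)^(1/3) = 1.3 m.

y_c = 1.3 m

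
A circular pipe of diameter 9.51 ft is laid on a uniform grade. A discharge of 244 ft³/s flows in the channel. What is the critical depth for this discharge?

y_c = 3.72 ft

At critical depth, Q² T / (g A³) = 1, i.e. A³/T = Q²/g = 244²/32.2 = 1849.
Trying y = 2.97 ft: A³/T = 771.8 — short.
Trying y = 3.72 ft: A³/T = 1840 — matches.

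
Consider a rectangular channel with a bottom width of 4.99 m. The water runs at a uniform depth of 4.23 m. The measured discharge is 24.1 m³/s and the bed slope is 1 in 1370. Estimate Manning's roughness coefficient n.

n = 0.032

Flow area A = b·y = 4.99 × 4.23 = 21.11 m². Wetted perimeter P = b + 2y = 4.99 + 2×4.23 = 13.45 m.
Hydraulic radius R = A/P = 21.11/13.45 = 1.569 m.
Rearranging Manning's equation: n = (1/Q) A R^(2/3) S^(1/2) = (1/24.1) × 21.11 × 1.569^(2/3) × √0.0007299 = 0.032.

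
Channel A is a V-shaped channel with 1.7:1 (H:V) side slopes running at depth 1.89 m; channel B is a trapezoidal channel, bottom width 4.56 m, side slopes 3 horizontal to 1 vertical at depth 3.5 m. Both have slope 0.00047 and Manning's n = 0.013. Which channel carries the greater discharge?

Channel A: For a triangular section with side slope z = 1.7: A = zy² = 1.7×1.89² = 6.073 m²; P = 2y√(1+z²) = 2×1.89×1.972 = 7.455 m. Hydraulic radius R = A/P = 6.073/7.455 = 0.8145 m. Q_A = (1/0.013)·6.073·0.8145^(2/3)·√0.00047 = 8.832 m³/s.
Channel B: With bottom width b = 4.56 m and side slope z = 3: A = (b + zy)y = (4.56 + 3×3.5)×3.5 = 52.71 m²; P = b + 2y√(1+z²) = 4.56 + 2×3.5×3.162 = 26.7 m. Hydraulic radius R = A/P = 52.71/26.7 = 1.974 m. Q_B = (1/0.013)·52.71·1.974^(2/3)·√0.00047 = 138.3 m³/s.
Q_A = 8.832 m³/s vs Q_B = 138.3 m³/s, so channel B carries more.

channel B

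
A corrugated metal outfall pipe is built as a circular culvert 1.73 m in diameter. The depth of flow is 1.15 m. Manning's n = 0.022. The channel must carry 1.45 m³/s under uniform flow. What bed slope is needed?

S = 0.000924

For a circular section of diameter D = 1.73 m at depth y = 1.15 m, the central angle is θ = 2 arccos(1 − 2y/D) = 3.813 rad. Then A = (D²/8)(θ − sin θ) = 1.659 m² and P = Dθ/2 = 3.298 m.
Hydraulic radius R = A/P = 1.659/3.298 = 0.5031 m.
From Manning's equation, S = [nQ / (1 A R^(2/3))]² = [0.022 × 1.45 / (1 × 1.659 × 0.5031^(2/3))]² = 0.000924.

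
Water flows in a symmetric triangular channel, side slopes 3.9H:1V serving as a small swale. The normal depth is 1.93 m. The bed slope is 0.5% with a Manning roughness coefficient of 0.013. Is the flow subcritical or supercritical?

supercritical

For a triangular section with side slope z = 3.9: A = zy² = 3.9×1.93² = 14.53 m²; P = 2y√(1+z²) = 2×1.93×4.026 = 15.54 m.
Hydraulic radius R = A/P = 14.53/15.54 = 0.9348 m.
V = (1/n) R^(2/3) √S = (1/0.013) × 0.9348^(2/3) × √0.005 = 5.2 m/s. Hydraulic depth D_h = A/T = 14.53/15.05 = 0.965 m.
Froude number Fr = V/√(g·D_h) = 5.2/√(9.81×0.965) = 1.69, which is greater than 1, so the flow is supercritical.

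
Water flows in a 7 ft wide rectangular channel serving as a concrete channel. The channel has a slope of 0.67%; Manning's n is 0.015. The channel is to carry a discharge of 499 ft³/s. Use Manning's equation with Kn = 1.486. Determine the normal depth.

y_n = 5.34 ft

Manning's equation rearranged: A R^(2/3) = nQ / (1.486·√S) = 0.015 × 499 / (1.486 × √0.0067) = 61.54.
Try y = 3.85 ft: A R^(2/3) = 40.37 — too small.
Try y = 6 ft: A R^(2/3) = 71.27 — too large.
Try y = 5.34 ft: A R^(2/3) = 61.58 — close enough.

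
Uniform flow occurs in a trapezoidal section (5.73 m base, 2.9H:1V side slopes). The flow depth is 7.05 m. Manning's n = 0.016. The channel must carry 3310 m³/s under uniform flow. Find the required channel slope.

S = 0.0141

With bottom width b = 5.73 m and side slope z = 2.9: A = (b + zy)y = (5.73 + 2.9×7.05)×7.05 = 184.5 m²; P = b + 2y√(1+z²) = 5.73 + 2×7.05×3.068 = 48.98 m.
Hydraulic radius R = A/P = 184.5/48.98 = 3.767 m.
From Manning's equation, S = [nQ / (1 A R^(2/3))]² = [0.016 × 3310 / (1 × 184.5 × 3.767^(2/3))]² = 0.0141.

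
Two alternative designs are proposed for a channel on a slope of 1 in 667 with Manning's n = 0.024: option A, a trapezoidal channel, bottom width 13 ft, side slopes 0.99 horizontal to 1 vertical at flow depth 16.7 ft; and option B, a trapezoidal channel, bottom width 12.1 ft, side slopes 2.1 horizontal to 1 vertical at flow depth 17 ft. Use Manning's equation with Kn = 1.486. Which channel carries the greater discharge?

Channel A: With bottom width b = 13 ft and side slope z = 0.99: A = (b + zy)y = (13 + 0.99×16.7)×16.7 = 493.2 ft²; P = b + 2y√(1+z²) = 13 + 2×16.7×1.407 = 60 ft. Hydraulic radius R = A/P = 493.2/60 = 8.22 ft. Q_A = (1.486/0.024)·493.2·8.22^(2/3)·√0.001499 = 4816 ft³/s.
Channel B: With bottom width b = 12.1 ft and side slope z = 2.1: A = (b + zy)y = (12.1 + 2.1×17)×17 = 812.6 ft²; P = b + 2y√(1+z²) = 12.1 + 2×17×2.326 = 91.18 ft. Hydraulic radius R = A/P = 812.6/91.18 = 8.912 ft. Q_B = (1.486/0.024)·812.6·8.912^(2/3)·√0.001499 = 8374 ft³/s.
Q_A = 4816 ft³/s vs Q_B = 8374 ft³/s, so channel B carries more.

channel B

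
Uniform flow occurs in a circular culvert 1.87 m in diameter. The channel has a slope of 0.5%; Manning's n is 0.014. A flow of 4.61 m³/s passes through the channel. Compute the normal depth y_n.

Manning's equation rearranged: A R^(2/3) = nQ / (1·√S) = 0.014 × 4.61 / (√0.005) = 0.9127.
At y = 0.865 m: A R^(2/3) = 0.7233 — too small.
At y = 1.2 m: A R^(2/3) = 1.228 — too large.
At y = 0.992 m: A R^(2/3) = 0.9134 — ≈ 0.9127.

y_n = 0.992 m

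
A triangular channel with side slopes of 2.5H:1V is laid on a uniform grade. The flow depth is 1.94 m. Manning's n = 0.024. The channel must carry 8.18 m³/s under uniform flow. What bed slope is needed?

For a triangular section with side slope z = 2.5: A = zy² = 2.5×1.94² = 9.409 m²; P = 2y√(1+z²) = 2×1.94×2.693 = 10.45 m.
Hydraulic radius R = A/P = 9.409/10.45 = 0.9006 m.
From Manning's equation, S = [nQ / (1 A R^(2/3))]² = [0.024 × 8.18 / (1 × 9.409 × 0.9006^(2/3))]² = 0.000501.

S = 0.000501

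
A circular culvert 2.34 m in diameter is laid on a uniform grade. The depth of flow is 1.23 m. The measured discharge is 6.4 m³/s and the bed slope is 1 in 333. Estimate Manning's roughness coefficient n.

For a circular section of diameter D = 2.34 m at depth y = 1.23 m, the central angle is θ = 2 arccos(1 − 2y/D) = 3.244 rad. Then A = (D²/8)(θ − sin θ) = 2.291 m² and P = Dθ/2 = 3.796 m.
Hydraulic radius R = A/P = 2.291/3.796 = 0.6035 m.
Rearranging Manning's equation: n = (1/Q) A R^(2/3) S^(1/2) = (1/6.4) × 2.291 × 0.6035^(2/3) × √0.003003 = 0.014.

n = 0.014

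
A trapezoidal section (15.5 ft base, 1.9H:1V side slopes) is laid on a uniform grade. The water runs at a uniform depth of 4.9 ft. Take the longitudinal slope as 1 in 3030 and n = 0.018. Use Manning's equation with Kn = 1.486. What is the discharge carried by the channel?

With bottom width b = 15.5 ft and side slope z = 1.9: A = (b + zy)y = (15.5 + 1.9×4.9)×4.9 = 121.6 ft²; P = b + 2y√(1+z²) = 15.5 + 2×4.9×2.147 = 36.54 ft.
Hydraulic radius R = A/P = 121.6/36.54 = 3.327 ft.
Manning's equation: Q = (1.486/n) A R^(2/3) S^(1/2) = (1.486/0.018) × 121.6 × 3.327^(2/3) × 0.00033^(1/2) = 406 ft³/s.

Q = 406 ft³/s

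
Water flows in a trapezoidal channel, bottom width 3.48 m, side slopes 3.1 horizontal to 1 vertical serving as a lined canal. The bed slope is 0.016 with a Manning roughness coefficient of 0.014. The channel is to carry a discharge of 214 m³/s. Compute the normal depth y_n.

y_n = 2.09 m

Manning's equation rearranged: A R^(2/3) = nQ / (1·√S) = 0.014 × 214 / (√0.016) = 23.69.
Trying y = 1.57 m: A R^(2/3) = 12.72 — low.
Trying y = 2.67 m: A R^(2/3) = 41.2 — high.
Trying y = 2.09 m: A R^(2/3) = 23.73 — ≈ 23.69.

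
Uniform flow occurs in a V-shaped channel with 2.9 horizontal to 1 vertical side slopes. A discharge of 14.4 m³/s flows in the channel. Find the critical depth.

At critical depth, Q² T / (g A³) = 1, i.e. A³/T = Q²/g = 14.4²/9.81 = 21.14.
Trying y = 1.51 m: A³/T = 33.01 — too large.
Trying y = 0.988 m: A³/T = 3.959 — too small.
Trying y = 1.38 m: A³/T = 21.05 — ≈ 21.14.

y_c = 1.38 m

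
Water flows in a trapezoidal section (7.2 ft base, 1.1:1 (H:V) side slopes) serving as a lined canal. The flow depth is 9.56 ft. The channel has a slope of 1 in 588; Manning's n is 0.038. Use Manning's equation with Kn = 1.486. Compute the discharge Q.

Q = 772 ft³/s

With bottom width b = 7.2 ft and side slope z = 1.1: A = (b + zy)y = (7.2 + 1.1×9.56)×9.56 = 169.4 ft²; P = b + 2y√(1+z²) = 7.2 + 2×9.56×1.487 = 35.62 ft.
Hydraulic radius R = A/P = 169.4/35.62 = 4.754 ft.
Manning's equation: Q = (1.486/n) A R^(2/3) S^(1/2) = (1.486/0.038) × 169.4 × 4.754^(2/3) × 0.001701^(1/2) = 772 ft³/s.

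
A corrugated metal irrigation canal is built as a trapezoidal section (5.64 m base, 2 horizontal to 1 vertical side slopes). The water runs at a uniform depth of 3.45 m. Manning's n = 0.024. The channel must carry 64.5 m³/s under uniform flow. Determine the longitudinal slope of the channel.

With bottom width b = 5.64 m and side slope z = 2: A = (b + zy)y = (5.64 + 2×3.45)×3.45 = 43.26 m²; P = b + 2y√(1+z²) = 5.64 + 2×3.45×2.236 = 21.07 m.
Hydraulic radius R = A/P = 43.26/21.07 = 2.053 m.
From Manning's equation, S = [nQ / (1 A R^(2/3))]² = [0.024 × 64.5 / (1 × 43.26 × 2.053^(2/3))]² = 0.000491.

S = 0.000491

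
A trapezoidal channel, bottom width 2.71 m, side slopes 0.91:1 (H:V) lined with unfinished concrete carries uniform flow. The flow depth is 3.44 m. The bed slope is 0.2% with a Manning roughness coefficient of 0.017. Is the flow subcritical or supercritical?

subcritical

With bottom width b = 2.71 m and side slope z = 0.91: A = (b + zy)y = (2.71 + 0.91×3.44)×3.44 = 20.09 m²; P = b + 2y√(1+z²) = 2.71 + 2×3.44×1.352 = 12.01 m.
Hydraulic radius R = A/P = 20.09/12.01 = 1.673 m.
V = (1/n) R^(2/3) √S = (1/0.017) × 1.673^(2/3) × √0.002 = 3.707 m/s. Hydraulic depth D_h = A/T = 20.09/8.971 = 2.24 m.
Froude number Fr = V/√(g·D_h) = 3.707/√(9.81×2.24) = 0.791, which is less than 1, so the flow is subcritical.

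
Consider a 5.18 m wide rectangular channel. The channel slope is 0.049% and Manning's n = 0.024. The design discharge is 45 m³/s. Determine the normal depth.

Manning's equation rearranged: A R^(2/3) = nQ / (1·√S) = 0.024 × 45 / (√0.00049) = 48.79.
Trying y = 7.46 m: A R^(2/3) = 59.75 — too large.
Trying y = 6.29 m: A R^(2/3) = 48.83 — matches.

y_n = 6.29 m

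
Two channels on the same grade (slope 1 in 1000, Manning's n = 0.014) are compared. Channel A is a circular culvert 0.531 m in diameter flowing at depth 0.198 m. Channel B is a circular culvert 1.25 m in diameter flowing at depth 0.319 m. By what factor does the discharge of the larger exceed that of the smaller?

Channel A: For a circular section of diameter D = 0.531 m at depth y = 0.198 m, the central angle is θ = 2 arccos(1 − 2y/D) = 2.627 rad. Then A = (D²/8)(θ − sin θ) = 0.07527 m² and P = Dθ/2 = 0.6976 m. Hydraulic radius R = A/P = 0.07527/0.6976 = 0.1079 m. Q_A = (1/0.014)·0.07527·0.1079^(2/3)·√0.001 = 0.03854 m³/s.
Channel B: For a circular section of diameter D = 1.25 m at depth y = 0.319 m, the central angle is θ = 2 arccos(1 − 2y/D) = 2.118 rad. Then A = (D²/8)(θ − sin θ) = 0.247 m² and P = Dθ/2 = 1.324 m. Hydraulic radius R = A/P = 0.247/1.324 = 0.1865 m. Q_B = (1/0.014)·0.247·0.1865^(2/3)·√0.001 = 0.1821 m³/s.
The larger discharge is 0.1821 m³/s and the smaller is 0.03854 m³/s; the ratio is 4.73.

4.73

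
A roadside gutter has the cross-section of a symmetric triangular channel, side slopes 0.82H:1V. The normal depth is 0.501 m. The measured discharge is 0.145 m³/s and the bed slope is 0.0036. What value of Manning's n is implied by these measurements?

n = 0.025

For a triangular section with side slope z = 0.82: A = zy² = 0.82×0.501² = 0.2058 m²; P = 2y√(1+z²) = 2×0.501×1.293 = 1.296 m.
Hydraulic radius R = A/P = 0.2058/1.296 = 0.1588 m.
Rearranging Manning's equation: n = (1/Q) A R^(2/3) S^(1/2) = (1/0.145) × 0.2058 × 0.1588^(2/3) × √0.0036 = 0.025.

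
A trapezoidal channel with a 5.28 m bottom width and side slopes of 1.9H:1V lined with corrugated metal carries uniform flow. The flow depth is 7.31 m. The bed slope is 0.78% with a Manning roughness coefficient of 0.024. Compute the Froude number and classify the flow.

With bottom width b = 5.28 m and side slope z = 1.9: A = (b + zy)y = (5.28 + 1.9×7.31)×7.31 = 140.1 m²; P = b + 2y√(1+z²) = 5.28 + 2×7.31×2.147 = 36.67 m.
Hydraulic radius R = A/P = 140.1/36.67 = 3.821 m.
V = (1/n) R^(2/3) √S = (1/0.024) × 3.821^(2/3) × √0.0078 = 8.994 m/s. Hydraulic depth D_h = A/T = 140.1/33.06 = 4.239 m.
Froude number Fr = V/√(g·D_h) = 8.994/√(9.81×4.239) = 1.39, which is greater than 1, so the flow is supercritical.

supercritical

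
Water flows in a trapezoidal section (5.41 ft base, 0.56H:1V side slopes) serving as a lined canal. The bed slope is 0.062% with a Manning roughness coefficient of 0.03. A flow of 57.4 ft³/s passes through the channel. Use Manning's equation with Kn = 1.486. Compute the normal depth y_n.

y_n = 3.83 ft

Manning's equation rearranged: A R^(2/3) = nQ / (1.486·√S) = 0.03 × 57.4 / (1.486 × √0.00062) = 46.54.
Try y = 2.84 ft: A R^(2/3) = 27.96 — low.
Try y = 4.35 ft: A R^(2/3) = 58.06 — high.
Try y = 3.83 ft: A R^(2/3) = 46.53 — ≈ 46.54.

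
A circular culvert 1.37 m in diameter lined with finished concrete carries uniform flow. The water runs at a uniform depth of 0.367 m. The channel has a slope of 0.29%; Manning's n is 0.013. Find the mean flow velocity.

V = 1.48 m/s

For a circular section of diameter D = 1.37 m at depth y = 0.367 m, the central angle is θ = 2 arccos(1 − 2y/D) = 2.176 rad. Then A = (D²/8)(θ − sin θ) = 0.3176 m² and P = Dθ/2 = 1.491 m.
Hydraulic radius R = A/P = 0.3176/1.491 = 0.2131 m.
From Manning's equation, V = (1/n) R^(2/3) S^(1/2) = (1/0.013) × 0.2131^(2/3) × 0.0029^(1/2) = 1.48 m/s.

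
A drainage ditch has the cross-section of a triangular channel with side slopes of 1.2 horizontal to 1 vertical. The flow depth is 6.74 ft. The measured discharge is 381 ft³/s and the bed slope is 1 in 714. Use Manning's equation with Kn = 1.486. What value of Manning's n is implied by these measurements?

n = 0.015

For a triangular section with side slope z = 1.2: A = zy² = 1.2×6.74² = 54.51 ft²; P = 2y√(1+z²) = 2×6.74×1.562 = 21.06 ft.
Hydraulic radius R = A/P = 54.51/21.06 = 2.589 ft.
Rearranging Manning's equation: n = (1.486/Q) A R^(2/3) S^(1/2) = (1.486/381) × 54.51 × 2.589^(2/3) × √0.001401 = 0.015.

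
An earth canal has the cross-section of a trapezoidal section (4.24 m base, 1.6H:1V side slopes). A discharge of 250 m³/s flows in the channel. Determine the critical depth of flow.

At critical depth, Q² T / (g A³) = 1, i.e. A³/T = Q²/g = 250²/9.81 = 6371.
Trying y = 3.2 m: A³/T = 1856 — short.
Trying y = 5.1 m: A³/T = 12300 — over.
Trying y = 4.35 m: A³/T = 6368 — matches.

y_c = 4.35 m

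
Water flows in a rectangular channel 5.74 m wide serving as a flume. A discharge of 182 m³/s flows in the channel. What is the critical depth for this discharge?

For a rectangular channel, critical depth y_c = (q²/g)^(1/3) where q = Q/b = 182/5.74 = 31.71 m²/s.
So y_c = (31.71²/9.81)^(1/3) = 4.68 m.

y_c = 4.68 m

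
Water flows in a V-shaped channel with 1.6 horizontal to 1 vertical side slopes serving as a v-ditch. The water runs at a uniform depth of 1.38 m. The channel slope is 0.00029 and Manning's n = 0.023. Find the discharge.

For a triangular section with side slope z = 1.6: A = zy² = 1.6×1.38² = 3.047 m²; P = 2y√(1+z²) = 2×1.38×1.887 = 5.208 m.
Hydraulic radius R = A/P = 3.047/5.208 = 0.5851 m.
Manning's equation: Q = (1/n) A R^(2/3) S^(1/2) = (1/0.023) × 3.047 × 0.5851^(2/3) × 0.00029^(1/2) = 1.58 m³/s.

Q = 1.58 m³/s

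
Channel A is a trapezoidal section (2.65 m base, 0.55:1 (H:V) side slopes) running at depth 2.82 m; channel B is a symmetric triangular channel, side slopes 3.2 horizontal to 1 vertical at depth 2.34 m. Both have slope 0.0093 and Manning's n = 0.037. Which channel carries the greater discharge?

channel B

Channel A: With bottom width b = 2.65 m and side slope z = 0.55: A = (b + zy)y = (2.65 + 0.55×2.82)×2.82 = 11.85 m²; P = b + 2y√(1+z²) = 2.65 + 2×2.82×1.141 = 9.087 m. Hydraulic radius R = A/P = 11.85/9.087 = 1.304 m. Q_A = (1/0.037)·11.85·1.304^(2/3)·√0.0093 = 36.85 m³/s.
Channel B: For a triangular section with side slope z = 3.2: A = zy² = 3.2×2.34² = 17.52 m²; P = 2y√(1+z²) = 2×2.34×3.353 = 15.69 m. Hydraulic radius R = A/P = 17.52/15.69 = 1.117 m. Q_B = (1/0.037)·17.52·1.117^(2/3)·√0.0093 = 49.16 m³/s.
Q_A = 36.85 m³/s vs Q_B = 49.16 m³/s, so channel B carries more.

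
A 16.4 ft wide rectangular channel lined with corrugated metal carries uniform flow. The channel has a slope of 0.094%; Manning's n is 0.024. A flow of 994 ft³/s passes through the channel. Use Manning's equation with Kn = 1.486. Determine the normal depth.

Manning's equation rearranged: A R^(2/3) = nQ / (1.486·√S) = 0.024 × 994 / (1.486 × √0.00094) = 523.6.
At y = 14.3 ft: A R^(2/3) = 704.9 — too large.
At y = 8.73 ft: A R^(2/3) = 374.4 — too small.
At y = 11.3 ft: A R^(2/3) = 523.8 — close enough.

y_n = 11.3 ft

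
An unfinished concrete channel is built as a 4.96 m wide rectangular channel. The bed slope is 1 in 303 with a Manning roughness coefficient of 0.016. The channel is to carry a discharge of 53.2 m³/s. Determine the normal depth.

Manning's equation rearranged: A R^(2/3) = nQ / (1·√S) = 0.016 × 53.2 / (√0.0033) = 14.82.
Try y = 1.81 m: A R^(2/3) = 9.253 — short.
Try y = 3.16 m: A R^(2/3) = 19.52 — over.
Try y = 2.56 m: A R^(2/3) = 14.81 — close enough.

y_n = 2.56 m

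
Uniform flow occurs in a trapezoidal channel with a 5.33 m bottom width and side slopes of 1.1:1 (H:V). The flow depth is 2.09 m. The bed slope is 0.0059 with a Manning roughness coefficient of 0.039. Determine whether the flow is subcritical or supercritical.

subcritical

With bottom width b = 5.33 m and side slope z = 1.1: A = (b + zy)y = (5.33 + 1.1×2.09)×2.09 = 15.94 m²; P = b + 2y√(1+z²) = 5.33 + 2×2.09×1.487 = 11.54 m.
Hydraulic radius R = A/P = 15.94/11.54 = 1.381 m.
V = (1/n) R^(2/3) √S = (1/0.039) × 1.381^(2/3) × √0.0059 = 2.443 m/s. Hydraulic depth D_h = A/T = 15.94/9.928 = 1.606 m.
Froude number Fr = V/√(g·D_h) = 2.443/√(9.81×1.606) = 0.615, which is less than 1, so the flow is subcritical.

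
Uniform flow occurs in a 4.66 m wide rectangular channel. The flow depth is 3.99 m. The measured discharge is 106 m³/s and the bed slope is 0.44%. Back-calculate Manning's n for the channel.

n = 0.015

Flow area A = b·y = 4.66 × 3.99 = 18.59 m². Wetted perimeter P = b + 2y = 4.66 + 2×3.99 = 12.64 m.
Hydraulic radius R = A/P = 18.59/12.64 = 1.471 m.
Rearranging Manning's equation: n = (1/Q) A R^(2/3) S^(1/2) = (1/106) × 18.59 × 1.471^(2/3) × √0.0044 = 0.015.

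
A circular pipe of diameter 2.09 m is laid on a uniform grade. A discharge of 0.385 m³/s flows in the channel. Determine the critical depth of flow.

y_c = 0.283 m

At critical depth, Q² T / (g A³) = 1, i.e. A³/T = Q²/g = 0.385²/9.81 = 0.01511.
Trying y = 0.252 m: A³/T = 0.009513 — too small.
Trying y = 0.283 m: A³/T = 0.01504 — ≈ 0.01511.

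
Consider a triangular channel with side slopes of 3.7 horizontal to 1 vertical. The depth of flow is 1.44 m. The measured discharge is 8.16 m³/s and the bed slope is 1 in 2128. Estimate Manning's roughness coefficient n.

n = 0.016

For a triangular section with side slope z = 3.7: A = zy² = 3.7×1.44² = 7.672 m²; P = 2y√(1+z²) = 2×1.44×3.833 = 11.04 m.
Hydraulic radius R = A/P = 7.672/11.04 = 0.6951 m.
Rearranging Manning's equation: n = (1/Q) A R^(2/3) S^(1/2) = (1/8.16) × 7.672 × 0.6951^(2/3) × √0.0004699 = 0.016.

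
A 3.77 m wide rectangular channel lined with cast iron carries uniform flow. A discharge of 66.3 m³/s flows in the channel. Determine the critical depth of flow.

For a rectangular channel, critical depth y_c = (q²/g)^(1/3) where q = Q/b = 66.3/3.77 = 17.59 m²/s.
So y_c = (17.59²/9.81)^(1/3) = 3.16 m.

y_c = 3.16 m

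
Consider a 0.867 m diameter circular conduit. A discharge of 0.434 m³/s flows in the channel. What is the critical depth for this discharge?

At critical depth, Q² T / (g A³) = 1, i.e. A³/T = Q²/g = 0.434²/9.81 = 0.0192.
Try y = 0.436 m: A³/T = 0.03033 — over.
Try y = 0.269 m: A³/T = 0.004739 — short.
Try y = 0.387 m: A³/T = 0.01922 — matches.

y_c = 0.387 m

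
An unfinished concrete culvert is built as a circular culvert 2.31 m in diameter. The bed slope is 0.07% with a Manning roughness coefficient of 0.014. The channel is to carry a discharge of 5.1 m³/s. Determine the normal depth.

y_n = 1.76 m

Manning's equation rearranged: A R^(2/3) = nQ / (1·√S) = 0.014 × 5.1 / (√0.0007) = 2.699.
Try y = 1.57 m: A R^(2/3) = 2.339 — too small.
Try y = 2.15 m: A R^(2/3) = 3.125 — too large.
Try y = 1.76 m: A R^(2/3) = 2.698 — close enough.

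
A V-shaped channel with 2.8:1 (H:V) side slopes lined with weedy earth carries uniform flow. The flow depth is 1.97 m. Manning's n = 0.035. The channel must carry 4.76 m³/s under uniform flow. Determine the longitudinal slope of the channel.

For a triangular section with side slope z = 2.8: A = zy² = 2.8×1.97² = 10.87 m²; P = 2y√(1+z²) = 2×1.97×2.973 = 11.71 m.
Hydraulic radius R = A/P = 10.87/11.71 = 0.9276 m.
From Manning's equation, S = [nQ / (1 A R^(2/3))]² = [0.035 × 4.76 / (1 × 10.87 × 0.9276^(2/3))]² = 0.00026.

S = 0.00026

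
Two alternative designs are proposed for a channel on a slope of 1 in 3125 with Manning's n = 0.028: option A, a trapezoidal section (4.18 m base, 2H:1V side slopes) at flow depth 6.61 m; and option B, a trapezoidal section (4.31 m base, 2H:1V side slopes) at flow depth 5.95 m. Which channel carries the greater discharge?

Channel A: With bottom width b = 4.18 m and side slope z = 2: A = (b + zy)y = (4.18 + 2×6.61)×6.61 = 115 m²; P = b + 2y√(1+z²) = 4.18 + 2×6.61×2.236 = 33.74 m. Hydraulic radius R = A/P = 115/33.74 = 3.409 m. Q_A = (1/0.028)·115·3.409^(2/3)·√0.00032 = 166.4 m³/s.
Channel B: With bottom width b = 4.31 m and side slope z = 2: A = (b + zy)y = (4.31 + 2×5.95)×5.95 = 96.45 m²; P = b + 2y√(1+z²) = 4.31 + 2×5.95×2.236 = 30.92 m. Hydraulic radius R = A/P = 96.45/30.92 = 3.119 m. Q_B = (1/0.028)·96.45·3.119^(2/3)·√0.00032 = 131.6 m³/s.
Q_A = 166.4 m³/s vs Q_B = 131.6 m³/s, so channel A carries more.

channel A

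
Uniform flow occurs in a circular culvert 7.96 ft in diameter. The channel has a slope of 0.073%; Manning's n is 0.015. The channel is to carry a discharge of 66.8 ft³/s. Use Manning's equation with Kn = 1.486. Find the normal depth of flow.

Manning's equation rearranged: A R^(2/3) = nQ / (1.486·√S) = 0.015 × 66.8 / (1.486 × √0.00073) = 24.96.
Try y = 3.72 ft: A R^(2/3) = 35.04 — high.
Try y = 2.33 ft: A R^(2/3) = 14.7 — low.
Try y = 3.08 ft: A R^(2/3) = 24.96 — matches.

y_n = 3.08 ft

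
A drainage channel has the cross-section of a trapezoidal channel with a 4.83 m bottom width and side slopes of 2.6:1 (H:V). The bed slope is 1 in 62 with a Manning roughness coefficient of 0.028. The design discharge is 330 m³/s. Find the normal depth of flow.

y_n = 3.4 m

Manning's equation rearranged: A R^(2/3) = nQ / (1·√S) = 0.028 × 330 / (√0.01613) = 72.76.
Try y = 2.68 m: A R^(2/3) = 43.25 — short.
Try y = 4.25 m: A R^(2/3) = 119.9 — over.
Try y = 3.4 m: A R^(2/3) = 72.67 — ≈ 72.76.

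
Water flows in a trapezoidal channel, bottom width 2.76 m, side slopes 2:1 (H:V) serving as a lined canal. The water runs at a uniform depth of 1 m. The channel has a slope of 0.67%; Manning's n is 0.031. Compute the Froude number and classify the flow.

With bottom width b = 2.76 m and side slope z = 2: A = (b + zy)y = (2.76 + 2×1)×1 = 4.76 m²; P = b + 2y√(1+z²) = 2.76 + 2×1×2.236 = 7.232 m.
Hydraulic radius R = A/P = 4.76/7.232 = 0.6582 m.
V = (1/n) R^(2/3) √S = (1/0.031) × 0.6582^(2/3) × √0.0067 = 1.998 m/s. Hydraulic depth D_h = A/T = 4.76/6.76 = 0.7041 m.
Froude number Fr = V/√(g·D_h) = 1.998/√(9.81×0.7041) = 0.76, which is less than 1, so the flow is subcritical.

subcritical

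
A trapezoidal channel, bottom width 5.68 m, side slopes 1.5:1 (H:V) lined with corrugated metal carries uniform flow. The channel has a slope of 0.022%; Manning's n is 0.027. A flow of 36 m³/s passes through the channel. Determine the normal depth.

Manning's equation rearranged: A R^(2/3) = nQ / (1·√S) = 0.027 × 36 / (√0.00022) = 65.53.
At y = 4.14 m: A R^(2/3) = 87.96 — over.
At y = 2.52 m: A R^(2/3) = 32.81 — short.
At y = 3.58 m: A R^(2/3) = 65.45 — close enough.

y_n = 3.58 m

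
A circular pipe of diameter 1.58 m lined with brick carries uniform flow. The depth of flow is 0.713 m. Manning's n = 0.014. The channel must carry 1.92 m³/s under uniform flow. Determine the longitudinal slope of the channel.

S = 0.0037

For a circular section of diameter D = 1.58 m at depth y = 0.713 m, the central angle is θ = 2 arccos(1 − 2y/D) = 2.946 rad. Then A = (D²/8)(θ − sin θ) = 0.8589 m² and P = Dθ/2 = 2.328 m.
Hydraulic radius R = A/P = 0.8589/2.328 = 0.369 m.
From Manning's equation, S = [nQ / (1 A R^(2/3))]² = [0.014 × 1.92 / (1 × 0.8589 × 0.369^(2/3))]² = 0.0037.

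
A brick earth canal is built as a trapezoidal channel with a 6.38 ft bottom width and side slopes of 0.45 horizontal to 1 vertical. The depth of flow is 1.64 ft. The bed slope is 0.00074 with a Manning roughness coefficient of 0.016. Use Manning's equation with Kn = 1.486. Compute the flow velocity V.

V = 2.81 ft/s

With bottom width b = 6.38 ft and side slope z = 0.45: A = (b + zy)y = (6.38 + 0.45×1.64)×1.64 = 11.67 ft²; P = b + 2y√(1+z²) = 6.38 + 2×1.64×1.097 = 9.977 ft.
Hydraulic radius R = A/P = 11.67/9.977 = 1.17 ft.
From Manning's equation, V = (1.486/n) R^(2/3) S^(1/2) = (1.486/0.016) × 1.17^(2/3) × 0.00074^(1/2) = 2.81 ft/s.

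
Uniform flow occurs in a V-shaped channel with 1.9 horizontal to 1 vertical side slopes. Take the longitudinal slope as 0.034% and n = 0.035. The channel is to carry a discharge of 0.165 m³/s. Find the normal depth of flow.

Manning's equation rearranged: A R^(2/3) = nQ / (1·√S) = 0.035 × 0.165 / (√0.00034) = 0.3132.
Try y = 0.459 m: A R^(2/3) = 0.1383 — too small.
Try y = 0.768 m: A R^(2/3) = 0.5457 — too large.
Try y = 0.624 m: A R^(2/3) = 0.3137 — ≈ 0.3132.

y_n = 0.624 m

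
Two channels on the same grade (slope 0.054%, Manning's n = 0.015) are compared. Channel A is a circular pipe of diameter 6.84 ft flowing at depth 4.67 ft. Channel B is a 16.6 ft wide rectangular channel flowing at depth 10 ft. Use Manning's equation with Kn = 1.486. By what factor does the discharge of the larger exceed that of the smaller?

10.7

Channel A: For a circular section of diameter D = 6.84 ft at depth y = 4.67 ft, the central angle is θ = 2 arccos(1 − 2y/D) = 3.89 rad. Then A = (D²/8)(θ − sin θ) = 26.73 ft² and P = Dθ/2 = 13.3 ft. Hydraulic radius R = A/P = 26.73/13.3 = 2.009 ft. Q_A = (1.486/0.015)·26.73·2.009^(2/3)·√0.00054 = 97.97 ft³/s.
Channel B: Flow area A = b·y = 16.6 × 10 = 166 ft². Wetted perimeter P = b + 2y = 16.6 + 2×10 = 36.6 ft. Hydraulic radius R = A/P = 166/36.6 = 4.536 ft. Q_B = (1.486/0.015)·166·4.536^(2/3)·√0.00054 = 1047 ft³/s.
The larger discharge is 1047 ft³/s and the smaller is 97.97 ft³/s; the ratio is 10.7.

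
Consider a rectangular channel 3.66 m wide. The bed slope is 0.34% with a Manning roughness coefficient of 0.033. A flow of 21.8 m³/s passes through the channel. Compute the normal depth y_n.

y_n = 3.08 m

Manning's equation rearranged: A R^(2/3) = nQ / (1·√S) = 0.033 × 21.8 / (√0.0034) = 12.34.
Trying y = 2.29 m: A R^(2/3) = 8.477 — short.
Trying y = 3.68 m: A R^(2/3) = 15.4 — over.
Trying y = 3.08 m: A R^(2/3) = 12.36 — ≈ 12.34.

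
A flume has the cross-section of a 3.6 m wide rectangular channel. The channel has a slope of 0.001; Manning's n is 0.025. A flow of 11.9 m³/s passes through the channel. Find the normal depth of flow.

Manning's equation rearranged: A R^(2/3) = nQ / (1·√S) = 0.025 × 11.9 / (√0.001) = 9.408.
Trying y = 2.92 m: A R^(2/3) = 11.29 — over.
Trying y = 2.53 m: A R^(2/3) = 9.419 — ≈ 9.408.

y_n = 2.53 m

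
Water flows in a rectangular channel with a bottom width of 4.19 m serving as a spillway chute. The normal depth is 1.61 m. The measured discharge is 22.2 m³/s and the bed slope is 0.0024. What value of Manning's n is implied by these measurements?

Flow area A = b·y = 4.19 × 1.61 = 6.746 m². Wetted perimeter P = b + 2y = 4.19 + 2×1.61 = 7.41 m.
Hydraulic radius R = A/P = 6.746/7.41 = 0.9104 m.
Rearranging Manning's equation: n = (1/Q) A R^(2/3) S^(1/2) = (1/22.2) × 6.746 × 0.9104^(2/3) × √0.0024 = 0.014.

n = 0.014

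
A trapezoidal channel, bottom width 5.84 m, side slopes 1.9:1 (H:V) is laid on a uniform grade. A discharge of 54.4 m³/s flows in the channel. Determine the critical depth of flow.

At critical depth, Q² T / (g A³) = 1, i.e. A³/T = Q²/g = 54.4²/9.81 = 301.7.
At y = 1.31 m: A³/T = 120.1 — too small.
At y = 2.05 m: A³/T = 583.1 — too large.
At y = 1.71 m: A³/T = 304.3 — ≈ 301.7.

y_c = 1.71 m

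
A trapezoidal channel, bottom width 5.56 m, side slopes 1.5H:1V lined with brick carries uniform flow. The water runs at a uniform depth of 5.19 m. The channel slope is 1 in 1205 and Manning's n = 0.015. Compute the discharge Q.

With bottom width b = 5.56 m and side slope z = 1.5: A = (b + zy)y = (5.56 + 1.5×5.19)×5.19 = 69.26 m²; P = b + 2y√(1+z²) = 5.56 + 2×5.19×1.803 = 24.27 m.
Hydraulic radius R = A/P = 69.26/24.27 = 2.853 m.
Manning's equation: Q = (1/n) A R^(2/3) S^(1/2) = (1/0.015) × 69.26 × 2.853^(2/3) × 0.0008299^(1/2) = 268 m³/s.

Q = 268 m³/s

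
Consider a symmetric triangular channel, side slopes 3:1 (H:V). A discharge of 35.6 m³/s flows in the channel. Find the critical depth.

At critical depth, Q² T / (g A³) = 1, i.e. A³/T = Q²/g = 35.6²/9.81 = 129.2.
Trying y = 1.63 m: A³/T = 51.78 — too small.
Trying y = 1.96 m: A³/T = 130.2 — ≈ 129.2.

y_c = 1.96 m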